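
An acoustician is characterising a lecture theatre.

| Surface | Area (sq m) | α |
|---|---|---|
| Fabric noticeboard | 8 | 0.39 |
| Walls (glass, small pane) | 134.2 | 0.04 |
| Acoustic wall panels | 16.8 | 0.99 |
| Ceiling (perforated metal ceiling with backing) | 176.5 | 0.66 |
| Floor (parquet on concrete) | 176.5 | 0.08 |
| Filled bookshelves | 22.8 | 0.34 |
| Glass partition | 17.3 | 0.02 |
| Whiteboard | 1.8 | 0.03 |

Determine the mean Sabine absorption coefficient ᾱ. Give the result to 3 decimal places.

0.296

Total surface area S = 553.9 sq m.
A = 8×0.39 + 134.2×0.04 + 16.8×0.99 + 176.5×0.66 + 176.5×0.08 + 22.8×0.34 + 17.3×0.02 + 1.8×0.03 = 163.882 sabins.
ᾱ = 163.882 / 553.9 = 0.296.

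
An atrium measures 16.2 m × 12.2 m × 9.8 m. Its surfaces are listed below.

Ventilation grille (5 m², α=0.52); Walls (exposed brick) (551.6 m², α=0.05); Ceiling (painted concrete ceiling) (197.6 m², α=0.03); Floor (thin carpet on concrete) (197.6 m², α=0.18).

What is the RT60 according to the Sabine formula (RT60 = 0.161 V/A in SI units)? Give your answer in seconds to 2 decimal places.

4.35 sec

Total absorption A = 5·0.52 + 551.6·0.05 + 197.6·0.03 + 197.6·0.18
  = 2.600 + 27.580 + 5.928 + 35.568 = 71.676 m² sabins.
Volume V = 16.2 × 12.2 × 9.8 = 1936.872 m³.
RT60 = 0.161 · V / A = 0.161 × 1936.872 / 71.676 = 4.35 s.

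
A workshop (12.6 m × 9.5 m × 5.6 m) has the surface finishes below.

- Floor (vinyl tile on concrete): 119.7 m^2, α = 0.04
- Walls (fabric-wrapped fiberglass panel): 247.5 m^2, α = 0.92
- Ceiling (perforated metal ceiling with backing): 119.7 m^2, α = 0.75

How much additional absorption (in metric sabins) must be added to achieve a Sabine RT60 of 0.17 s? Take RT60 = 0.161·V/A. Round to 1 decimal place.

312.6 sabins

Summing Sᵢαᵢ: 4.788 + 227.700 + 89.775 → A₁ = 322.263 sabins.
V = 670.32 m³. Required absorption A₂ = 0.161 × 670.32 / 0.17 = 634.832 sabins.
ΔA = A₂ − A₁ = 634.832 − 322.263 = 312.6 sabins.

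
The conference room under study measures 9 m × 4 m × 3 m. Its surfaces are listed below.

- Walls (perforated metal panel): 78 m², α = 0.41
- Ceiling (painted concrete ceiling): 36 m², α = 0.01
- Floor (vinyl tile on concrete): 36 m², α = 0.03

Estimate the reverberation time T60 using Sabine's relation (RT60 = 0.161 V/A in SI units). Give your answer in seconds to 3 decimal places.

Equivalent absorption area: A = 78*0.41 + 36*0.01 + 36*0.03 = 33.420 m².
Volume V = 9 × 4 × 3 = 108 m³.
RT60 = 0.161 · V / A = 0.161 × 108 / 33.420 = 0.520 s.

0.520 seconds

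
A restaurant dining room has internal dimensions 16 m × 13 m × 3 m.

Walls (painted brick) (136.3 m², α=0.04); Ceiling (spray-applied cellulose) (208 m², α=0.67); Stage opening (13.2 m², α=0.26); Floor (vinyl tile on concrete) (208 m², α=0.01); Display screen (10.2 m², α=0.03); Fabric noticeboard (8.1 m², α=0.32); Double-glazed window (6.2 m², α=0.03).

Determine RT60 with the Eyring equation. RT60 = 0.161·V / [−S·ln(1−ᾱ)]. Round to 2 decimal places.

S = Σ Sᵢ = 590.0 m².
Absorption A = 136.3×0.04 + 208×0.67 + 13.2×0.26 + 208×0.01 + 10.2×0.03 + 8.1×0.32 + 6.2×0.03 = 153.408 sabins.
Mean coefficient ᾱ = A/S = 0.2600.
−S·ln(1−ᾱ) = −590.0 × ln(1 − 0.2600) = 177.652.
V = 16 × 13 × 3 = 624 m³.
T = 0.161·V/[−S·ln(1−ᾱ)] = 0.161·624/177.652 = 0.57 s.

0.57 seconds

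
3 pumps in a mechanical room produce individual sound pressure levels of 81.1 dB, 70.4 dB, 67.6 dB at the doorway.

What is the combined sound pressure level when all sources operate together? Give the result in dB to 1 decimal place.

81.6 dB

Sum in the linear (power) domain: Σ 10^(Lᵢ/10) = 10^(81.1/10) + 10^(70.4/10) + 10^(67.6/10) = 1.455e+08.
Combined level = 10 log₁₀(1.455e+08) = 81.6 dB.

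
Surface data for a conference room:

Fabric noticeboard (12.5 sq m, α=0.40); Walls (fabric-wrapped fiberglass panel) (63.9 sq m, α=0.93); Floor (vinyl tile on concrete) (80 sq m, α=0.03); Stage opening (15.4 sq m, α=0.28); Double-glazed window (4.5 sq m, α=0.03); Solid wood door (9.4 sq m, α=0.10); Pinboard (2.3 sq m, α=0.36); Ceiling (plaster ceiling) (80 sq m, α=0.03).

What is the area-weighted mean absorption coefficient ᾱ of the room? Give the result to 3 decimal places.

S = Σ Sᵢ = 12.5 + 63.9 + 80 + 15.4 + 4.5 + 9.4 + 2.3 + 80 = 268.0 sq m.
Σ(Sᵢαᵢ) = 12.5×0.40 + 63.9×0.93 + 80×0.03 + 15.4×0.28 + 4.5×0.03 + 9.4×0.10 + 2.3×0.36 + 80×0.03 = 75.442.
ᾱ = A/S = 0.282.

0.282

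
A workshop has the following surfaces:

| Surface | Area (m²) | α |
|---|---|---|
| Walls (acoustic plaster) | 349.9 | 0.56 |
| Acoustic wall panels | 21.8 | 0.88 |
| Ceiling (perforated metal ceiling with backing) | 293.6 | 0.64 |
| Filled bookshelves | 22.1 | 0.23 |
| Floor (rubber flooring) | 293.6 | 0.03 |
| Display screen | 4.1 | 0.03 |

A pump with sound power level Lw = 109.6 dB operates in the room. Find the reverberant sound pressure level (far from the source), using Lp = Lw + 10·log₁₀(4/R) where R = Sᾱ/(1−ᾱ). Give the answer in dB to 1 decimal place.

A = 417.046 sabins; S = 985.1 m².
ᾱ = 0.4234, so room constant R = A/(1−ᾱ) = 723.285 m².
Lp = 109.6 + 10·log₁₀(4/723.285) = 109.6 + (-22.57) = 87.0 dB.

87.0 dB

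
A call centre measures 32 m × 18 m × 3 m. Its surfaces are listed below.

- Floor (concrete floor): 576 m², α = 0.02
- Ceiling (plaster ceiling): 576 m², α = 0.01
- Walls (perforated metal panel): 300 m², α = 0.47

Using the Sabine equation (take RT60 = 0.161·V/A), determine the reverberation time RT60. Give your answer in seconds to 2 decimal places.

1.76 s

Total absorption A = 576·0.02 + 576·0.01 + 300·0.47
  = 11.520 + 5.760 + 141.000 = 158.280 m² sabins.
Room volume: 1728 m³.
T = 0.161 V/A = 0.161·1728/158.280 = 1.76 s.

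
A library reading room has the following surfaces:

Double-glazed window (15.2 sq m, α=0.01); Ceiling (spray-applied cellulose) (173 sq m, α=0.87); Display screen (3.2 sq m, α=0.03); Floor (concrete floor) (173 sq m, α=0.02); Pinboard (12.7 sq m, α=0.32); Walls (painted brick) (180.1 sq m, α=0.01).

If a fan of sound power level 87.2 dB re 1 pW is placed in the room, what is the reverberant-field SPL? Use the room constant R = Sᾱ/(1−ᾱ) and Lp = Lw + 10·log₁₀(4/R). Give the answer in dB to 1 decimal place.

69.7 dB

A = 160.083 sabins; S = 557.2 sq m.
ᾱ = 160.083/557.2 = 0.2873; R = Sᾱ/(1−ᾱ) = 160.083/(1−0.2873) = 224.615 sq m.
Lp = 87.2 + 10·log₁₀(4/224.615) = 87.2 + (-17.49) = 69.7 dB.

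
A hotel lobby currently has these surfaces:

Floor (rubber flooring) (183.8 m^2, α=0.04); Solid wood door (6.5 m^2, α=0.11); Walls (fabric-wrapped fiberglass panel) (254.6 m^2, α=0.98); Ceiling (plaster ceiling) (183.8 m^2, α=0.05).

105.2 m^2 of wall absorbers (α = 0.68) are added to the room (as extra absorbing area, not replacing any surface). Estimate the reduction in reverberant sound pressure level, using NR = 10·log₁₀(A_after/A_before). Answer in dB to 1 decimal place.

1.0 dB

A_before = Σ Sᵢαᵢ = 183.8*0.04 + 6.5*0.11 + 254.6*0.98 + 183.8*0.05 = 266.765 sabins.
Treatment contributes 105.2·0.68 = 71.536 sabins.
New total A_after = 338.301 sabins.
NR = 10·log₁₀(338.301/266.765) = 1.0 dB.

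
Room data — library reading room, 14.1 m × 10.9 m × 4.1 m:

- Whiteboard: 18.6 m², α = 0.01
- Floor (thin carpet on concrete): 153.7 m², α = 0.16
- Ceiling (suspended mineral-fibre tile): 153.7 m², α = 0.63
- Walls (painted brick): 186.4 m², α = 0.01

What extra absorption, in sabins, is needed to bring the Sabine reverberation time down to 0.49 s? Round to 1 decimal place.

83.6 sabins

Summing Sᵢαᵢ: 0.186 + 24.592 + 96.831 + 1.864 → A₁ = 123.473 sabins.
Target A₂ = 0.161·630.129/0.49 = 207.042 sabins (V = 630.129 m³).
Additional absorption ΔA = 207.042 − 123.473 = 83.6 sabins.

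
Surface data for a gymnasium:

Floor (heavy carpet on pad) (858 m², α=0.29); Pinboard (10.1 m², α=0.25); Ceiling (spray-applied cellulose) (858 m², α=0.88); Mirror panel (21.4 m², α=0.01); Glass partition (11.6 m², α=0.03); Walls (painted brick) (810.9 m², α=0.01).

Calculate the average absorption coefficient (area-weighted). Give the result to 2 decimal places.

Total surface area S = 2570.0 m².
Weighted sum Σ Sα = 1015.056.
ᾱ = 1015.056 / 2570.0 = 0.39.

0.39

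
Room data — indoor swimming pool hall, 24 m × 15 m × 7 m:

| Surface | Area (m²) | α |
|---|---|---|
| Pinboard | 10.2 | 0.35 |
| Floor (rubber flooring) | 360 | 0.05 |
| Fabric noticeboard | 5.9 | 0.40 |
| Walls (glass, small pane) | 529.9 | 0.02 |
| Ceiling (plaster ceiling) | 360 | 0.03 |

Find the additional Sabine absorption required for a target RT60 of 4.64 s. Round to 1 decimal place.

A₁ = Σ Sᵢαᵢ = 10.2·0.35 + 360·0.05 + 5.9·0.40 + 529.9·0.02 + 360·0.03 = 45.328 sabins.
Target A₂ = 0.161·2520/4.64 = 87.440 sabins (V = 2520 m³).
Additional absorption ΔA = 87.440 − 45.328 = 42.1 sabins.

42.1 sabins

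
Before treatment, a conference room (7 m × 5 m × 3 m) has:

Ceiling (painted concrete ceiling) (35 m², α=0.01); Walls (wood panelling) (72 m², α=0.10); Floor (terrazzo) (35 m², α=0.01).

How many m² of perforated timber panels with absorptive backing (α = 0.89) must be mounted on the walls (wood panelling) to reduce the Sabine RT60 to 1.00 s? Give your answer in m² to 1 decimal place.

11.4

Equivalent absorption area: A₁ = 35×0.01 + 72×0.10 + 35×0.01 = 7.900 m².
Required A₂ = 0.161·105/1.00 = 16.905 sabins.
Absorption to add: 16.905 − 7.900 = 9.005 sabins.
Net gain per m²: Δα = 0.89 − 0.10 = 0.79.
Area = ΔA/Δα = 9.005/0.79 = 11.4 m².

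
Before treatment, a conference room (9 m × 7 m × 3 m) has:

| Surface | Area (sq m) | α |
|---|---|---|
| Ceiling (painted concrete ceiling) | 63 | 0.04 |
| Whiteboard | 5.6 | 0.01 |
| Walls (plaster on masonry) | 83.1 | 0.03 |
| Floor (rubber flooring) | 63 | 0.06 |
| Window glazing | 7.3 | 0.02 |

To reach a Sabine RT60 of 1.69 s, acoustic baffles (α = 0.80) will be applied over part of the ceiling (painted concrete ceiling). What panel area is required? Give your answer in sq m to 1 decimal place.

11.9

Equivalent absorption area: A₁ = 63*0.04 + 5.6*0.01 + 83.1*0.03 + 63*0.06 + 7.3*0.02 = 8.995 sq m.
Required A₂ = 0.161·189/1.69 = 18.005 sabins.
Absorption to add: 18.005 − 8.995 = 9.010 sabins.
Net gain per sq m: Δα = 0.80 − 0.04 = 0.76.
Panel area = 9.010 / 0.76 = 11.9 sq m.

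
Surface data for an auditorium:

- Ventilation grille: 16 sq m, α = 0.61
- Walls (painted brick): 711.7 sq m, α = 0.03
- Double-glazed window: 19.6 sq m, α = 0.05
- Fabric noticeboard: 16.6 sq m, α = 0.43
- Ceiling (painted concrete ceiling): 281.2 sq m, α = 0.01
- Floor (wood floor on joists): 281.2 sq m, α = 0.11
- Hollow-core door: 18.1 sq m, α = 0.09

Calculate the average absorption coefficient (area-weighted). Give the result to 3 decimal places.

0.055

S = Σ Sᵢ = 16 + 711.7 + 19.6 + 16.6 + 281.2 + 281.2 + 18.1 = 1344.4 sq m.
Weighted sum Σ Sα = 74.602.
ᾱ = 74.602 / 1344.4 = 0.055.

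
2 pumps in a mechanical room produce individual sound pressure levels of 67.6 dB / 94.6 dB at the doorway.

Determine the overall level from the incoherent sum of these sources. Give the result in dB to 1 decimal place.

Sum in the linear (power) domain: Σ 10^(Lᵢ/10) = 10^(67.6/10) + 10^(94.6/10) = 2.89e+09.
L_total = 10·log₁₀(2.89e+09) = 94.6 dB.

94.6 dB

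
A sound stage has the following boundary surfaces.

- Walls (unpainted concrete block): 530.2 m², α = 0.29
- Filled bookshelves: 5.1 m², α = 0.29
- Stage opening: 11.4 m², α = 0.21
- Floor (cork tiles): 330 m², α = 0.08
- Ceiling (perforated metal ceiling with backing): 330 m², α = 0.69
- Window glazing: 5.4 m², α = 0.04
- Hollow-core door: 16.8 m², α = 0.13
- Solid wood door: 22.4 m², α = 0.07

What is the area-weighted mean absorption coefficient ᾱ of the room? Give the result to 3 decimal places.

Total surface area S = 1251.3 m².
A = 530.2·0.29 + 5.1·0.29 + 11.4·0.21 + 330·0.08 + 330·0.69 + 5.4·0.04 + 16.8·0.13 + 22.4·0.07 = 415.699 sabins.
ᾱ = 415.699 / 1251.3 = 0.332.

0.332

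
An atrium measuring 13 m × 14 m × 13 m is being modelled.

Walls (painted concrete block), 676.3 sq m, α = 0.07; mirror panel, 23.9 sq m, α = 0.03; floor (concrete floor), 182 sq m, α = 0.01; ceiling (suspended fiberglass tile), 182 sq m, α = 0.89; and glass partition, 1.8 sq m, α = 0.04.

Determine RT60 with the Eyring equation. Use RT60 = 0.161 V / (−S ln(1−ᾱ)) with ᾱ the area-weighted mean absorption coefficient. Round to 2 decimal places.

1.61 seconds

Total surface area S = 676.3 + 23.9 + 182 + 182 + 1.8 = 1066.0 sq m.
Σ(Sᵢαᵢ) = 676.3·0.07 + 23.9·0.03 + 182·0.01 + 182·0.89 + 1.8·0.04 = 211.930.
ᾱ = 211.930 / 1066.0 = 0.1988.
Eyring denominator: −S ln(1−ᾱ) = 236.273.
V = 13 × 14 × 13 = 2366 m³.
T = 0.161·V/[−S·ln(1−ᾱ)] = 0.161·2366/236.273 = 1.61 s.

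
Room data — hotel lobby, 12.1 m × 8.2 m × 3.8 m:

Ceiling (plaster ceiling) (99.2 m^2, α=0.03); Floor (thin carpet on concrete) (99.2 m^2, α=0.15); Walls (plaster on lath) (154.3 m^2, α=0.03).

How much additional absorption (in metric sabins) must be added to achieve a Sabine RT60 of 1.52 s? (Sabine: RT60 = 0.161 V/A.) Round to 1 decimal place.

A₁ = Σ Sᵢαᵢ = 99.2×0.03 + 99.2×0.15 + 154.3×0.03 = 22.485 sabins.
Target A₂ = 0.161·377.036/1.52 = 39.936 sabins (V = 377.036 m³).
Additional absorption ΔA = 39.936 − 22.485 = 17.5 sabins.

17.5 sabins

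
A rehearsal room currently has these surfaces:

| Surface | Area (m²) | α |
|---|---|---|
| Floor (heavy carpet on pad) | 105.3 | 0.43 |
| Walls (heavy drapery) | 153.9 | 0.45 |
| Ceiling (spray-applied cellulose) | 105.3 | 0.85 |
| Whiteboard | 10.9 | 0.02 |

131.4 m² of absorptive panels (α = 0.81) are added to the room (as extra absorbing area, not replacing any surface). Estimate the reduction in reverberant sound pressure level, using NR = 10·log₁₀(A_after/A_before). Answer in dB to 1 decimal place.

1.8 dB

Total absorption A_before = 105.3·0.43 + 153.9·0.45 + 105.3·0.85 + 10.9·0.02
  = 45.279 + 69.255 + 89.505 + 0.218 = 204.257 m² sabins.
Treatment contributes 131.4·0.81 = 106.434 sabins.
New total A_after = 310.691 sabins.
NR = 10·log₁₀(310.691/204.257) = 1.8 dB.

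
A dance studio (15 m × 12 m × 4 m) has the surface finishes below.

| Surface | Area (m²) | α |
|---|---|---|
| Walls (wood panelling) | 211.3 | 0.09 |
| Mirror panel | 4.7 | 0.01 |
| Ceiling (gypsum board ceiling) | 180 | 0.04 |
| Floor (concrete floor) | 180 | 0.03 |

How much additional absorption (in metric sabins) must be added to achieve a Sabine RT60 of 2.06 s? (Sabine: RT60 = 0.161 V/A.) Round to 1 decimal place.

24.6 sabins

Total absorption A₁ = 211.3*0.09 + 4.7*0.01 + 180*0.04 + 180*0.03
  = 19.017 + 0.047 + 7.200 + 5.400 = 31.664 m² sabins.
V = 720 m³. Required absorption A₂ = 0.161 × 720 / 2.06 = 56.272 sabins.
Shortfall: 56.272 − 31.664 = 24.6 sabins.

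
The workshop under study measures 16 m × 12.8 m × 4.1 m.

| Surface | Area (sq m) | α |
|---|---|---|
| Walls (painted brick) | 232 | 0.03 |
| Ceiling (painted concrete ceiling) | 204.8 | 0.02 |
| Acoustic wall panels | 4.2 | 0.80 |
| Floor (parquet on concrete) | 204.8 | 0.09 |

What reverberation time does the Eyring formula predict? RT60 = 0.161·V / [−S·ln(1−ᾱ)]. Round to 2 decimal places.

Total surface area S = 232 + 204.8 + 4.2 + 204.8 = 645.8 sq m.
Σ(Sᵢαᵢ) = 232×0.03 + 204.8×0.02 + 4.2×0.80 + 204.8×0.09 = 32.848.
Mean coefficient ᾱ = A/S = 0.0509.
−S·ln(1−ᾱ) = −645.8 × ln(1 − 0.0509) = 33.737.
V = 16 × 12.8 × 4.1 = 839.68 m³.
T = 0.161·V/[−S·ln(1−ᾱ)] = 0.161·839.68/33.737 = 4.01 s.

4.01 sec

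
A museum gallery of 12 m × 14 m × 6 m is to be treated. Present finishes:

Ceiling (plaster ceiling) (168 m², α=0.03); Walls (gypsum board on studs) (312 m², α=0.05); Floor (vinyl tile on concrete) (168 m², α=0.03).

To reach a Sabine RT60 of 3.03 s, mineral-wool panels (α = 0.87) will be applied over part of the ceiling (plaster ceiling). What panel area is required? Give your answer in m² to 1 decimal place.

Total absorption A₁ = 168×0.03 + 312×0.05 + 168×0.03
  = 5.040 + 15.600 + 5.040 = 25.680 m² sabins.
Required A₂ = 0.161·1008/3.03 = 53.560 sabins.
ΔA needed = 53.560 − 25.680 = 27.880 sabins.
Net gain per m²: Δα = 0.87 − 0.03 = 0.84.
Area = ΔA/Δα = 27.880/0.84 = 33.2 m².

33.2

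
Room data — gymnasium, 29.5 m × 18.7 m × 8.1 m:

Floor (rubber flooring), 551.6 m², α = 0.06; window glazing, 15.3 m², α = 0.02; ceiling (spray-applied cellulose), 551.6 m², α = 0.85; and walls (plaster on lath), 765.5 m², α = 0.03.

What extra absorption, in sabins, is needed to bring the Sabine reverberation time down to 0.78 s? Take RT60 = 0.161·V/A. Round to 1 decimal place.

A₁ = Σ Sᵢαᵢ = 551.6×0.06 + 15.3×0.02 + 551.6×0.85 + 765.5×0.03 = 525.227 sabins.
Target A₂ = 0.161·4468.365/0.78 = 922.316 sabins (V = 4468.365 m³).
Additional absorption ΔA = 922.316 − 525.227 = 397.1 sabins.

397.1 sabins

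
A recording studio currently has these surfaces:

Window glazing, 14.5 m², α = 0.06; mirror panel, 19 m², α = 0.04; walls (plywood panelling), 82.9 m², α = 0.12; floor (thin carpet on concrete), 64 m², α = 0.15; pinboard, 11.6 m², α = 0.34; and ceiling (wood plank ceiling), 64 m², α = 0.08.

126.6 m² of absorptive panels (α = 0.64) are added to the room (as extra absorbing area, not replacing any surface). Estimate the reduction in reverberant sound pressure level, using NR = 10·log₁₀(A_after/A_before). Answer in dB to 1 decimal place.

5.7 dB

Summing Sᵢαᵢ: 0.870 + 0.760 + 9.948 + 9.600 + 3.944 + 5.120 → A_before = 30.242 sabins.
Treatment contributes 126.6·0.64 = 81.024 sabins.
New total A_after = 111.266 sabins.
Reduction = 10 log₁₀(A_after/A_before) = 10 log₁₀(3.6792) = 5.7 dB.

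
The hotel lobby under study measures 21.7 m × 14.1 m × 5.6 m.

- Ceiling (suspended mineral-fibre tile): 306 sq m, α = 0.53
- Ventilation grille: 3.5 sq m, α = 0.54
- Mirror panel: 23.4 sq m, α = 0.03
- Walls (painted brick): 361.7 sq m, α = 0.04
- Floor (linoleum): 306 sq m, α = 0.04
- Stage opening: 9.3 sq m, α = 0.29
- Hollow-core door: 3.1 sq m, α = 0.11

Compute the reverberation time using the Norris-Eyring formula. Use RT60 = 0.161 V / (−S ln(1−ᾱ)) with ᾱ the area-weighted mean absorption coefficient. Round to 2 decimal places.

1.28 sec

Total surface area S = 306 + 3.5 + 23.4 + 361.7 + 306 + 9.3 + 3.1 = 1013.0 sq m.
Absorption A = 306×0.53 + 3.5×0.54 + 23.4×0.03 + 361.7×0.04 + 306×0.04 + 9.3×0.29 + 3.1×0.11 = 194.518 sabins.
ᾱ = 194.518 / 1013.0 = 0.1920.
−S·ln(1−ᾱ) = −1013.0 × ln(1 − 0.1920) = 215.965.
V = 21.7 × 14.1 × 5.6 = 1713.432 m³.
T = 0.161·V/[−S·ln(1−ᾱ)] = 0.161·1713.432/215.965 = 1.28 s.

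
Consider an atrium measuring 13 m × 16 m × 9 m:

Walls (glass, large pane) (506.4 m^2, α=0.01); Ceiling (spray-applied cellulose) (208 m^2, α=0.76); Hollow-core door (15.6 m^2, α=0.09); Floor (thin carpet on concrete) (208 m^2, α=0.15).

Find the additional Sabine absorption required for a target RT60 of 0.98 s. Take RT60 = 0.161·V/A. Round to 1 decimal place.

111.8 sabins

Equivalent absorption area: A₁ = 506.4*0.01 + 208*0.76 + 15.6*0.09 + 208*0.15 = 195.748 m^2.
V = 1872 m³. Required absorption A₂ = 0.161 × 1872 / 0.98 = 307.543 sabins.
ΔA = A₂ − A₁ = 307.543 − 195.748 = 111.8 sabins.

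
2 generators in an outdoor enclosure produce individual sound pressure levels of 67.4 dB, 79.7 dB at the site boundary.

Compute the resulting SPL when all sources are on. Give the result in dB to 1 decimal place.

Sum in the linear (power) domain: Σ 10^(Lᵢ/10) = 10^(67.4/10) + 10^(79.7/10) = 9.882e+07.
Back to dB: 10·log₁₀ Σ = 79.9 dB.

79.9 dB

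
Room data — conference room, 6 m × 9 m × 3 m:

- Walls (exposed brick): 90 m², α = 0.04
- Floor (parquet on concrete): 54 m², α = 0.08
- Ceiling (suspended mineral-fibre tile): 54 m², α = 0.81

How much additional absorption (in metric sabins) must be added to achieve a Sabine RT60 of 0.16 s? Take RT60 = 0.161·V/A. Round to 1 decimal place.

Equivalent absorption area: A₁ = 90*0.04 + 54*0.08 + 54*0.81 = 51.660 m².
V = 162 m³. Required absorption A₂ = 0.161 × 162 / 0.16 = 163.012 sabins.
ΔA = A₂ − A₁ = 163.012 − 51.660 = 111.4 sabins.

111.4 sabins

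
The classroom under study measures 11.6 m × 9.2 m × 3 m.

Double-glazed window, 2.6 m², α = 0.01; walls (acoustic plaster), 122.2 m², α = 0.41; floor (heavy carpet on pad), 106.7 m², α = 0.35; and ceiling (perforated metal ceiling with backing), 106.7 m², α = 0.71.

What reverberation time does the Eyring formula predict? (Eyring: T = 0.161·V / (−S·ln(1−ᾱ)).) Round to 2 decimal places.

Total surface area S = 2.6 + 122.2 + 106.7 + 106.7 = 338.2 m².
Absorption A = 2.6×0.01 + 122.2×0.41 + 106.7×0.35 + 106.7×0.71 = 163.230 sabins.
ᾱ = 163.230 / 338.2 = 0.4826.
Eyring denominator: −S ln(1−ᾱ) = 222.853.
V = 11.6 × 9.2 × 3 = 320.16 m³.
T = 0.161·V/[−S·ln(1−ᾱ)] = 0.161·320.16/222.853 = 0.23 s.

0.23 s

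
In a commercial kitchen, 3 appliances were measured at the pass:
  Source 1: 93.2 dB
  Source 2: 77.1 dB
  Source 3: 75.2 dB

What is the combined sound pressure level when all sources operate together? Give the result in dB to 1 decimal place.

Sum in the linear (power) domain: Σ 10^(Lᵢ/10) = 10^(93.2/10) + 10^(77.1/10) + 10^(75.2/10) = 2.174e+09.
Combined level = 10 log₁₀(2.174e+09) = 93.4 dB.

93.4 dB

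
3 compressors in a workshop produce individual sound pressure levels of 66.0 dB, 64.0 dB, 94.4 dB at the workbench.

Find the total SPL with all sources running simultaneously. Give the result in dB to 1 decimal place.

Σ 10^(Lᵢ/10) = 2.761e+09.
Back to dB: 10·log₁₀ Σ = 94.4 dB.

94.4 dB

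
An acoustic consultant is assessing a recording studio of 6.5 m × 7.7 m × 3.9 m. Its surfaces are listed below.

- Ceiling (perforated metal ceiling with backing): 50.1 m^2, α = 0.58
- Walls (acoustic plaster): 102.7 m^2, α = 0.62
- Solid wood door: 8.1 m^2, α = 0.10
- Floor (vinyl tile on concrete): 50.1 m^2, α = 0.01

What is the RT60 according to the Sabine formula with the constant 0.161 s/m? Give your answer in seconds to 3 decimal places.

0.334 s

Summing Sᵢαᵢ: 29.058 + 63.674 + 0.810 + 0.501 → A = 94.043 sabins.
V = 6.5·7.7·3.9 = 195.195 m³.
Sabine: RT60 = 0.161 × 195.195 / 94.043 = 0.334 s.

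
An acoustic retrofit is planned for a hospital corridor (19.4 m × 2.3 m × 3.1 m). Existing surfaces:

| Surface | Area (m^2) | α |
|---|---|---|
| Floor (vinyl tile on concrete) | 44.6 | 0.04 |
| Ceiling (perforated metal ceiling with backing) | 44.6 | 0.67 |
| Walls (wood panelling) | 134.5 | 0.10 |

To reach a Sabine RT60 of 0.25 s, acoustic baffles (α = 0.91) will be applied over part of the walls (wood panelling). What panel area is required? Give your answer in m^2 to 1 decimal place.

54.3

Summing Sᵢαᵢ: 1.784 + 29.882 + 13.450 → A₁ = 45.116 sabins.
Required A₂ = 0.161·138.322/0.25 = 89.079 sabins.
Absorption to add: 89.079 − 45.116 = 43.963 sabins.
Net gain per m^2: Δα = 0.91 − 0.10 = 0.81.
Panel area = 43.963 / 0.81 = 54.3 m^2.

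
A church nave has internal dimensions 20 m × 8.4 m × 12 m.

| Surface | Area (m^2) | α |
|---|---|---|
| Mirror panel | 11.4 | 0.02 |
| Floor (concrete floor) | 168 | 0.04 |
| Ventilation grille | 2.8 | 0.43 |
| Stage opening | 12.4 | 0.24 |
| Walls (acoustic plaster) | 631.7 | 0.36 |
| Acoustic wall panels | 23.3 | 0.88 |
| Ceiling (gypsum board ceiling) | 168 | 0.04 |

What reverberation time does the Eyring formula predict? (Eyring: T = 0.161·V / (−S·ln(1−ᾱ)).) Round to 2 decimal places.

1.05 s

Total surface area S = 11.4 + 168 + 2.8 + 12.4 + 631.7 + 23.3 + 168 = 1017.6 m^2.
Σ(Sᵢαᵢ) = 11.4×0.02 + 168×0.04 + 2.8×0.43 + 12.4×0.24 + 631.7×0.36 + 23.3×0.88 + 168×0.04 = 265.764.
Mean coefficient ᾱ = A/S = 0.2612.
−S·ln(1−ᾱ) = −1017.6 × ln(1 − 0.2612) = 308.056.
V = 20 × 8.4 × 12 = 2016 m³.
RT60 = 0.161 × 2016 / 308.056 = 1.05 s.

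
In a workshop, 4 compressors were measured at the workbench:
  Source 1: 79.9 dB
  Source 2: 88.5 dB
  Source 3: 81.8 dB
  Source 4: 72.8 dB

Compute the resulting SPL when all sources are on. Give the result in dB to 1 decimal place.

Σ 10^(Lᵢ/10) = 9.761e+08.
Back to dB: 10·log₁₀ Σ = 89.9 dB.

89.9 dB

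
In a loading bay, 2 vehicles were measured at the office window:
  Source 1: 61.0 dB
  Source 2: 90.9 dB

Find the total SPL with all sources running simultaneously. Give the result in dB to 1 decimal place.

Converting to relative power and adding: 10^(61.0/10) + 10^(90.9/10) = 1.232e+09.
L_total = 10·log₁₀(1.232e+09) = 90.9 dB.

90.9 dB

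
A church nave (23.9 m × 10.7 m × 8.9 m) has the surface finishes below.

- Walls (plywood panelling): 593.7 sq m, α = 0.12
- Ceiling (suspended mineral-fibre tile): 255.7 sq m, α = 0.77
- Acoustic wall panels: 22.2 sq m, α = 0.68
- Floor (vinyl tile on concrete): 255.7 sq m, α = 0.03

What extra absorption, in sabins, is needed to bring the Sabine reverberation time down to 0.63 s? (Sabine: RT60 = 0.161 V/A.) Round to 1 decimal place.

290.7 sabins

Equivalent absorption area: A₁ = 593.7·0.12 + 255.7·0.77 + 22.2·0.68 + 255.7·0.03 = 290.900 sq m.
For T = 0.63 s, need A₂ = 0.161·V/T = 0.161·2275.997/0.63 = 581.644 sabins.
Shortfall: 581.644 − 290.900 = 290.7 sabins.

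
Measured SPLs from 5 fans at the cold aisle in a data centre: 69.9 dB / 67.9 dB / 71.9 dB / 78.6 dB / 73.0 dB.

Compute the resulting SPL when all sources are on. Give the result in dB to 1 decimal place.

80.9 dB

Converting to relative power and adding: 10^(69.9/10) + 10^(67.9/10) + 10^(71.9/10) + 10^(78.6/10) + 10^(73.0/10) = 1.238e+08.
L_total = 10·log₁₀(1.238e+08) = 80.9 dB.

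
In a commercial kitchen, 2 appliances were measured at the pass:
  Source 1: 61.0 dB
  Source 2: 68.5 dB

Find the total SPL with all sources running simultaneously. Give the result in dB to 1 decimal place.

69.2 dB

Converting to relative power and adding: 10^(61.0/10) + 10^(68.5/10) = 8.338e+06.
Combined level = 10 log₁₀(8.338e+06) = 69.2 dB.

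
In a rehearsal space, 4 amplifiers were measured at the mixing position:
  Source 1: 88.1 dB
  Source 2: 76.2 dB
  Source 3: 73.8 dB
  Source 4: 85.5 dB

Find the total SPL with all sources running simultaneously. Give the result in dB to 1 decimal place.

90.3 dB

Σ 10^(Lᵢ/10) = 1.066e+09.
L_total = 10·log₁₀(1.066e+09) = 90.3 dB.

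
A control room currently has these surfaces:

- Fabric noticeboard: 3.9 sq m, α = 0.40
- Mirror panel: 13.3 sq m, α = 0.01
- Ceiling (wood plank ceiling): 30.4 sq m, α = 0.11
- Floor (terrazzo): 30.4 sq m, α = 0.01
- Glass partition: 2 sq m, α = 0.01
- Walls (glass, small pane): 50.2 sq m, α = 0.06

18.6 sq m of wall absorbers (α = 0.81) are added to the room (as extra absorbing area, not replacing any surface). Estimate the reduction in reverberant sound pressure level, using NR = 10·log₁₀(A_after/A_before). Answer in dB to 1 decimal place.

A_before = Σ Sᵢαᵢ = 3.9*0.40 + 13.3*0.01 + 30.4*0.11 + 30.4*0.01 + 2*0.01 + 50.2*0.06 = 8.373 sabins.
Treatment contributes 18.6·0.81 = 15.066 sabins.
A_after = 8.373 + 15.066 = 23.439 sabins.
NR = 10·log₁₀(23.439/8.373) = 4.5 dB.

4.5 dB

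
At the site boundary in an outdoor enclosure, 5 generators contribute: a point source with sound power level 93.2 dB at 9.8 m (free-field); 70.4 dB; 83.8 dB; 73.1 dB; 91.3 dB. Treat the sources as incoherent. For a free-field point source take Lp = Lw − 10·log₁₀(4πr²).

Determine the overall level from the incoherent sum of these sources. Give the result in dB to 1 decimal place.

Source at 9.8 m: Lp = 93.2 − 10·log₁₀(4π·9.8²) = 93.2 − 10·log₁₀(1206.874) = 62.4 dB.
Converting to relative power and adding: 10^(62.4/10) + 10^(70.4/10) + 10^(83.8/10) + 10^(73.1/10) + 10^(91.3/10) = 1.622e+09.
Combined level = 10 log₁₀(1.622e+09) = 92.1 dB.

92.1 dB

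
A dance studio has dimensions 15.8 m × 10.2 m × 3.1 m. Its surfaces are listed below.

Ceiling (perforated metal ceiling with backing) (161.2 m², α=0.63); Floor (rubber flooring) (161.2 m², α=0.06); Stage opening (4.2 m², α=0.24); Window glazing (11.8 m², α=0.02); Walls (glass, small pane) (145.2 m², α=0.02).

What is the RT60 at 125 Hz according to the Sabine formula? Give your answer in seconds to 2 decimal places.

0.70 s

Summing Sᵢαᵢ: 101.556 + 9.672 + 1.008 + 0.236 + 2.904 → A = 115.376 sabins.
V = 15.8·10.2·3.1 = 499.596 m³.
RT60 = 0.161 · V / A = 0.161 × 499.596 / 115.376 = 0.70 s.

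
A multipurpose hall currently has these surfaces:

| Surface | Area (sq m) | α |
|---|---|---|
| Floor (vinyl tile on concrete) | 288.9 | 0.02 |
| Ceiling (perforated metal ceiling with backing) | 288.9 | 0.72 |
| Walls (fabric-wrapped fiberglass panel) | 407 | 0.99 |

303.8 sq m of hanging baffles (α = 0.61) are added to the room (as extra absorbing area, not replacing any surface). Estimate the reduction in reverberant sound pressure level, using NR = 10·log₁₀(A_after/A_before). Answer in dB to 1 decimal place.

Total absorption A_before = 288.9×0.02 + 288.9×0.72 + 407×0.99
  = 5.778 + 208.008 + 402.930 = 616.716 sq m sabins.
Added absorption = 303.8 × 0.61 = 185.318 sabins.
A_after = 616.716 + 185.318 = 802.034 sabins.
NR = 10·log₁₀(802.034/616.716) = 1.1 dB.

1.1 dB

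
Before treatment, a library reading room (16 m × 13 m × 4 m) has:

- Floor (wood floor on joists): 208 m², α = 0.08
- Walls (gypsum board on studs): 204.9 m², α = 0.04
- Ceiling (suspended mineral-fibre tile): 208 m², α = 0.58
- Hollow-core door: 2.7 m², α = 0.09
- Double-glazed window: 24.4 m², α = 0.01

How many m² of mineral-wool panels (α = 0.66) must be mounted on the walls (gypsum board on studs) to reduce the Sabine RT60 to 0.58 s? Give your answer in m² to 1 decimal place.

137.1

Total absorption A₁ = 208×0.08 + 204.9×0.04 + 208×0.58 + 2.7×0.09 + 24.4×0.01
  = 16.640 + 8.196 + 120.640 + 0.243 + 0.244 = 145.963 m² sabins.
V = 832 m³. Target absorption A₂ = 0.161 × 832 / 0.58 = 230.952 sabins.
Absorption to add: 230.952 − 145.963 = 84.989 sabins.
Each m² of panel replacing the walls (gypsum board on studs) adds (0.66 − 0.04) = 0.62 sabins.
Area = ΔA/Δα = 84.989/0.62 = 137.1 m².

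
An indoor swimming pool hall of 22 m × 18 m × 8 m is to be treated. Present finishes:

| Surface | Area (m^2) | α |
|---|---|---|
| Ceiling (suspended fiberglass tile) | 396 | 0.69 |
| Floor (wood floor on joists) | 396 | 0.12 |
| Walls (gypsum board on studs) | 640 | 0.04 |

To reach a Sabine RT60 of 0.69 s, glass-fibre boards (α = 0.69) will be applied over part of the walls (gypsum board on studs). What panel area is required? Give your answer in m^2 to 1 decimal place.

Equivalent absorption area: A₁ = 396×0.69 + 396×0.12 + 640×0.04 = 346.360 m^2.
V = 3168 m³. Target absorption A₂ = 0.161 × 3168 / 0.69 = 739.200 sabins.
ΔA needed = 739.200 − 346.360 = 392.840 sabins.
Net gain per m^2: Δα = 0.69 − 0.04 = 0.65.
Panel area = 392.840 / 0.65 = 604.4 m^2.

604.4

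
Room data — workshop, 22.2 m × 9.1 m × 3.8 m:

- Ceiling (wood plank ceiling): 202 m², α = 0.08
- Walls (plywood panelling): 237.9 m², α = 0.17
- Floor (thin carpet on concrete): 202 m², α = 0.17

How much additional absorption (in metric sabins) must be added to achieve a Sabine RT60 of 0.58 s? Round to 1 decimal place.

Equivalent absorption area: A₁ = 202*0.08 + 237.9*0.17 + 202*0.17 = 90.943 m².
For T = 0.58 s, need A₂ = 0.161·V/T = 0.161·767.676/0.58 = 213.096 sabins.
ΔA = A₂ − A₁ = 213.096 − 90.943 = 122.2 sabins.

122.2 sabins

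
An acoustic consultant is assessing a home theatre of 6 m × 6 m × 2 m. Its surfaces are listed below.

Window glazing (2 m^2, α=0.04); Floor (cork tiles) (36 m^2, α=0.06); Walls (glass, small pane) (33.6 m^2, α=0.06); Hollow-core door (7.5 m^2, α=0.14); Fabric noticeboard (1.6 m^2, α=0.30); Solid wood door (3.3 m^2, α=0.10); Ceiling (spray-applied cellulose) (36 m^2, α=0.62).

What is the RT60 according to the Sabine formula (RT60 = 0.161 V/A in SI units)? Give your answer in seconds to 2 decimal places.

Total absorption A = 2·0.04 + 36·0.06 + 33.6·0.06 + 7.5·0.14 + 1.6·0.30 + 3.3·0.10 + 36·0.62
  = 0.080 + 2.160 + 2.016 + 1.050 + 0.480 + 0.330 + 22.320 = 28.436 m^2 sabins.
V = 6·6·2 = 72 m³.
RT60 = 0.161 · V / A = 0.161 × 72 / 28.436 = 0.41 s.

0.41 sec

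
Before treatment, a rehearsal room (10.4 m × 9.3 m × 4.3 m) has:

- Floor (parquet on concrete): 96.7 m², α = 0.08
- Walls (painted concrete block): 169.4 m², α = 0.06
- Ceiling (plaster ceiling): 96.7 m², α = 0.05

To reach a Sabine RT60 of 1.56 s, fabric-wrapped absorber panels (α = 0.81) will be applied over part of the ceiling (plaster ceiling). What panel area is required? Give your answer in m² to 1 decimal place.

Summing Sᵢαᵢ: 7.736 + 10.164 + 4.835 → A₁ = 22.735 sabins.
V = 415.896 m³. Target absorption A₂ = 0.161 × 415.896 / 1.56 = 42.923 sabins.
Absorption to add: 42.923 − 22.735 = 20.188 sabins.
Net gain per m²: Δα = 0.81 − 0.05 = 0.76.
Area = ΔA/Δα = 20.188/0.76 = 26.6 m².

26.6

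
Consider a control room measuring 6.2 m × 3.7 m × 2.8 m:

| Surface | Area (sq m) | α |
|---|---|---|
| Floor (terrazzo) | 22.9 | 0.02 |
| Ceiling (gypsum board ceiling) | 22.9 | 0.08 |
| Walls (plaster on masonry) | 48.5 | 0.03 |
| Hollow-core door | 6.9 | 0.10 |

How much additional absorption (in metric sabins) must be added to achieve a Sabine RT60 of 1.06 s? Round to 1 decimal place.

Equivalent absorption area: A₁ = 22.9*0.02 + 22.9*0.08 + 48.5*0.03 + 6.9*0.10 = 4.435 sq m.
V = 64.232 m³. Required absorption A₂ = 0.161 × 64.232 / 1.06 = 9.756 sabins.
Additional absorption ΔA = 9.756 − 4.435 = 5.3 sabins.

5.3 sabins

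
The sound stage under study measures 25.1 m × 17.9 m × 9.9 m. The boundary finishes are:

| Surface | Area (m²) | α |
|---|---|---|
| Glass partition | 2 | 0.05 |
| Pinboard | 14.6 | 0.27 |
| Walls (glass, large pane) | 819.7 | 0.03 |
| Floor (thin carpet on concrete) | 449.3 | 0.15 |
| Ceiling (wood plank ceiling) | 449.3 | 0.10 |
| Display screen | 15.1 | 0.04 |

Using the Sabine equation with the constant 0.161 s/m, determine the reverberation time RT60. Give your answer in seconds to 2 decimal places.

Summing Sᵢαᵢ: 0.100 + 3.942 + 24.591 + 67.395 + 44.930 + 0.604 → A = 141.562 sabins.
Volume V = 25.1 × 17.9 × 9.9 = 4447.971 m³.
T = 0.161 V/A = 0.161·4447.971/141.562 = 5.06 s.

5.06 s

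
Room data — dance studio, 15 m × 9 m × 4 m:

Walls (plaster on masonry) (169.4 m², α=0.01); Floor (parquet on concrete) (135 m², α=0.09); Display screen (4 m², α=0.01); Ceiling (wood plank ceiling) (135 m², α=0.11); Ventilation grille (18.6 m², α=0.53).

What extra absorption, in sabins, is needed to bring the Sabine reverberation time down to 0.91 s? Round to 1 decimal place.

Summing Sᵢαᵢ: 1.694 + 12.150 + 0.040 + 14.850 + 9.858 → A₁ = 38.592 sabins.
Target A₂ = 0.161·540/0.91 = 95.538 sabins (V = 540 m³).
ΔA = A₂ − A₁ = 95.538 − 38.592 = 56.9 sabins.

56.9 sabins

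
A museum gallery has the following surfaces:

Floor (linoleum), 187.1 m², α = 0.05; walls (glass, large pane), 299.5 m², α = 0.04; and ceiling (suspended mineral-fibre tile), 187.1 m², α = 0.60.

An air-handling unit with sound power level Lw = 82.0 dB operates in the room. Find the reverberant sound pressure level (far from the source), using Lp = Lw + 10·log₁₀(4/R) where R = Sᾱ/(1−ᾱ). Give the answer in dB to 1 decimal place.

65.8 dB

A = 133.595 sabins; S = 673.7 m².
ᾱ = 133.595/673.7 = 0.1983; R = Sᾱ/(1−ᾱ) = 133.595/(1−0.1983) = 166.640 m².
Lp = Lw + 10 log₁₀(4/R) = 82.0 -16.20 = 65.8 dB.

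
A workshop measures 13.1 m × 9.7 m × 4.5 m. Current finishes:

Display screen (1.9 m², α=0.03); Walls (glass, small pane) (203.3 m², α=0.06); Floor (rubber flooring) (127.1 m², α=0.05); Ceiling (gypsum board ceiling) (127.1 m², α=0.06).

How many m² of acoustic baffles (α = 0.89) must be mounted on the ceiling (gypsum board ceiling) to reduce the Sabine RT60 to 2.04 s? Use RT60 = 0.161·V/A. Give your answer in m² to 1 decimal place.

22.8

Equivalent absorption area: A₁ = 1.9*0.03 + 203.3*0.06 + 127.1*0.05 + 127.1*0.06 = 26.236 m².
V = 571.815 m³. Target absorption A₂ = 0.161 × 571.815 / 2.04 = 45.129 sabins.
ΔA needed = 45.129 − 26.236 = 18.893 sabins.
Net gain per m²: Δα = 0.89 − 0.06 = 0.83.
Area = ΔA/Δα = 18.893/0.83 = 22.8 m².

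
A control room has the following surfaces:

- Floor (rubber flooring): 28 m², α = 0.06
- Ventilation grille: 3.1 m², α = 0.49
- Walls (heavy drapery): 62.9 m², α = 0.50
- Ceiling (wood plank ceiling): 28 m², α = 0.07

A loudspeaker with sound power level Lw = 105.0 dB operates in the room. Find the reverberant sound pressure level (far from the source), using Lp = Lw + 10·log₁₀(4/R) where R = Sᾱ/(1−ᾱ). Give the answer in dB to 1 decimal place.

Σ(Sᵢαᵢ) = 28·0.06 + 3.1·0.49 + 62.9·0.50 + 28·0.07 = 36.609; total area S = 122.0 m².
ᾱ = 0.3001, so room constant R = A/(1−ᾱ) = 52.306 m².
Lp = Lw + 10 log₁₀(4/R) = 105.0 -11.16 = 93.8 dB.

93.8 dB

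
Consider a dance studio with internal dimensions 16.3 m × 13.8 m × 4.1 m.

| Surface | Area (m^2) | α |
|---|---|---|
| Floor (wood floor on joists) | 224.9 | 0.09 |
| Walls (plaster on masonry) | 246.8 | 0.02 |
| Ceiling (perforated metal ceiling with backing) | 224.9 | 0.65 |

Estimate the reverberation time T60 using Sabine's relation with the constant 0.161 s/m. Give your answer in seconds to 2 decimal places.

A = Σ Sᵢαᵢ = 224.9·0.09 + 246.8·0.02 + 224.9·0.65 = 171.362 sabins.
Volume V = 16.3 × 13.8 × 4.1 = 922.254 m³.
Sabine: RT60 = 0.161 × 922.254 / 171.362 = 0.87 s.

0.87 s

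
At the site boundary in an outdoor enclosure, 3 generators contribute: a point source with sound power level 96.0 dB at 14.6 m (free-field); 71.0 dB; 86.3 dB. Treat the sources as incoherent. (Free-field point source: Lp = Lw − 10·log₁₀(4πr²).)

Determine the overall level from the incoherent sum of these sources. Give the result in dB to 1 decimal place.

Source at 14.6 m: Lp = 96.0 − 10·log₁₀(4π·14.6²) = 96.0 − 10·log₁₀(2678.648) = 61.7 dB.
Σ 10^(Lᵢ/10) = 4.406e+08.
Combined level = 10 log₁₀(4.406e+08) = 86.4 dB.

86.4 dB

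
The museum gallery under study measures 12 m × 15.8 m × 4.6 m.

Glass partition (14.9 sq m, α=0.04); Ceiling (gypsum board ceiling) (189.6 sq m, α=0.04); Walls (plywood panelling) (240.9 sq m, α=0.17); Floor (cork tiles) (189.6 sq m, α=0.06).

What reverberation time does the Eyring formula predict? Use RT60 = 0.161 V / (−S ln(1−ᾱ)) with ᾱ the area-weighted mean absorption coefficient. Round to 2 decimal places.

Total surface area S = 14.9 + 189.6 + 240.9 + 189.6 = 635.0 sq m.
Σ(Sᵢαᵢ) = 14.9×0.04 + 189.6×0.04 + 240.9×0.17 + 189.6×0.06 = 60.509.
Mean coefficient ᾱ = A/S = 0.0953.
−S·ln(1−ᾱ) = −635.0 × ln(1 − 0.0953) = 63.596.
V = 12 × 15.8 × 4.6 = 872.16 m³.
RT60 = 0.161 × 872.16 / 63.596 = 2.21 s.

2.21 s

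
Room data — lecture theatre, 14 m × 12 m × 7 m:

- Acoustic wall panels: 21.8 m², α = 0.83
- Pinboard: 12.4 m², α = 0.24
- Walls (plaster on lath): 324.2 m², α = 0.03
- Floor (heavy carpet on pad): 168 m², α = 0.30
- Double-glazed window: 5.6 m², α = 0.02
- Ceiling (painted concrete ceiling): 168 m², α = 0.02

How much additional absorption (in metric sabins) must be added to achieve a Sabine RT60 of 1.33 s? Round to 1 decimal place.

A₁ = Σ Sᵢαᵢ = 21.8·0.83 + 12.4·0.24 + 324.2·0.03 + 168·0.30 + 5.6·0.02 + 168·0.02 = 84.668 sabins.
V = 1176 m³. Required absorption A₂ = 0.161 × 1176 / 1.33 = 142.358 sabins.
ΔA = A₂ − A₁ = 142.358 − 84.668 = 57.7 sabins.

57.7 sabins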